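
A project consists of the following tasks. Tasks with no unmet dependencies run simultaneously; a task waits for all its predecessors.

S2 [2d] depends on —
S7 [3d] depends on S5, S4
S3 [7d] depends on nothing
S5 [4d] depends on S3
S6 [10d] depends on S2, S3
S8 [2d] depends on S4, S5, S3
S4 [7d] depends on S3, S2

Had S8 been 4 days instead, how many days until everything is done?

Critical path before the change: S3→S4→S7 = 7+7+3 = 17 giving 17 days.
S8 is off the critical path — its longest chain is 16 days, giving 1 of slack.
The binding chain switches to S3→S4→S8 = 7+7+4 = 18; finish 18 days.

18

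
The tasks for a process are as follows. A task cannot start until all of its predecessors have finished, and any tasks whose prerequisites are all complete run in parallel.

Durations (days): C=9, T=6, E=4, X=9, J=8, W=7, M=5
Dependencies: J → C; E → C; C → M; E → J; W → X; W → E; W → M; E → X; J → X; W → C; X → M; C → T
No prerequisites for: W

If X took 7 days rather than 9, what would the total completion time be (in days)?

Baseline: W→E→J→C→T = 7+4+8+9+6 = 34 → 34 days.
X is off the critical path — its longest chain is 33 days, giving 1 of slack.
That remains the longest chain; total 34 days.

34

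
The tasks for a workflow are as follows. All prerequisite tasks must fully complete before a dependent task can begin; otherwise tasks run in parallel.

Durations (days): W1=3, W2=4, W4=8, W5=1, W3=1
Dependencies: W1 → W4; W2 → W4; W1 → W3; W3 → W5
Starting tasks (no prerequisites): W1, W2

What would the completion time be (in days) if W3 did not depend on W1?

Before: longest chain W2→W4 = 4+8 = 12, finish 12.
Without W1→W3, W3's earliest start moves from 3 to 0.
After: W2→W4 = 4+8 = 12 → 12 days.

12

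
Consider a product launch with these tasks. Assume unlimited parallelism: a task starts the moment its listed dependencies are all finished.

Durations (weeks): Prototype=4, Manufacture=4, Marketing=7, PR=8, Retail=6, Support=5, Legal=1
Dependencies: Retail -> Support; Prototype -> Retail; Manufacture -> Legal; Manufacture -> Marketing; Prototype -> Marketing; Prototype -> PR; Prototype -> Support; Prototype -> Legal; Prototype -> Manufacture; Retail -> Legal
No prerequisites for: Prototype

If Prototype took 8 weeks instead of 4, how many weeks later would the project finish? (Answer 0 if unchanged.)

Critical path before the change: Prototype→Manufacture→Marketing = 4+4+7 = 15 giving 15 weeks.
Prototype is on the critical path; changing it to 8 makes that path 19 weeks.
No other chain overtakes it, so the finish is 19 weeks.
Change in finish: 19 − 15 = +4 weeks.

4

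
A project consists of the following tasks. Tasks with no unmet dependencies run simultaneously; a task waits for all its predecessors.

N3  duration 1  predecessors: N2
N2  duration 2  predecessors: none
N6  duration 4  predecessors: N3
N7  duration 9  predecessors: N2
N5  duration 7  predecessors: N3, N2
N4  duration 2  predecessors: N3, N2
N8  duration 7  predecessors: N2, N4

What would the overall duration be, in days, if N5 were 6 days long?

Baseline: N2→N3→N4→N8 = 2+1+2+7 = 12 → 12 days.
The longest path through N5 is only 10 days, so N5 has float 2.
The critical path is still N2→N3→N4→N8; finish is now 12 days.

12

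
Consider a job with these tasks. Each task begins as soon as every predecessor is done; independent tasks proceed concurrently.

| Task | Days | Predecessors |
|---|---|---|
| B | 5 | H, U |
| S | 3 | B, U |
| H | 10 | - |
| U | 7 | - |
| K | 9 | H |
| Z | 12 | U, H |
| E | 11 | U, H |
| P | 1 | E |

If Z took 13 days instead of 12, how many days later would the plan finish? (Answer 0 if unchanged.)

As given, the longest chain is H→Z = 10+12 = 22, so the finish is 22 days.
Since Z is critical, the +1 change carries straight to that chain (now 23 days).
The critical path is still H→Z; finish is now 23 days.
Change in finish: 23 − 22 = +1 days.

1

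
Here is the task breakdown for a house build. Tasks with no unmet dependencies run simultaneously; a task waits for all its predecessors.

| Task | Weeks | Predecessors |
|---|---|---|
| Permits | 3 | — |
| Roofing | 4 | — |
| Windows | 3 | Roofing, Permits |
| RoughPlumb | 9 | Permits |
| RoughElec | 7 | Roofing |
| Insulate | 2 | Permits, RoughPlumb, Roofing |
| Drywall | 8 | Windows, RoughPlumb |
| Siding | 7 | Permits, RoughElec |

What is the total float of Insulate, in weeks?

6

The longest chain is Permits→RoughPlumb→Drywall = 3+9+8 = 20; overall finish 20 weeks.
Insulate finishes as early as 14 and must finish by 20.
Float = 20 − 14 = 6.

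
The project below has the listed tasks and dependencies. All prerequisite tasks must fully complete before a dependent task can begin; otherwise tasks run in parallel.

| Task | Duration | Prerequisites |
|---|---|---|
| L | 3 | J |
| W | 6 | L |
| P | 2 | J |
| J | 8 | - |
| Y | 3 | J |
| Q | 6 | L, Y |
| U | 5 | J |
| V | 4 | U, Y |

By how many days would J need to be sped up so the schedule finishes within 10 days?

Current finish: 17 days; target: 10.
J is on every critical path, so each day cut from J cuts the finish by one (this holds down to a finish of 10).
Need 17 − 10 = 7 days off J → J becomes 1 day, finish becomes 10.

7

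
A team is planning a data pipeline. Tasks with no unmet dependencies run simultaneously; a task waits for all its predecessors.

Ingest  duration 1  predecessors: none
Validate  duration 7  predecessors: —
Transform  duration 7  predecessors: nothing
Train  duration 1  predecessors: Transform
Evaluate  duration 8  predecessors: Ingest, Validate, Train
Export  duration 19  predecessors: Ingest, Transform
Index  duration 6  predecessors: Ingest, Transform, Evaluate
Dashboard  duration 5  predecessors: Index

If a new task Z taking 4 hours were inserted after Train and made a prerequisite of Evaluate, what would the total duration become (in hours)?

31

Originally the plan takes 27 hours.
With Z inserted, Evaluate now waits for max(Ingest, Validate, Train, Z).
New critical path: Transform→Train→Z→Evaluate→Index→Dashboard = 7+1+4+8+6+5 = 31 ⇒ 31 hours.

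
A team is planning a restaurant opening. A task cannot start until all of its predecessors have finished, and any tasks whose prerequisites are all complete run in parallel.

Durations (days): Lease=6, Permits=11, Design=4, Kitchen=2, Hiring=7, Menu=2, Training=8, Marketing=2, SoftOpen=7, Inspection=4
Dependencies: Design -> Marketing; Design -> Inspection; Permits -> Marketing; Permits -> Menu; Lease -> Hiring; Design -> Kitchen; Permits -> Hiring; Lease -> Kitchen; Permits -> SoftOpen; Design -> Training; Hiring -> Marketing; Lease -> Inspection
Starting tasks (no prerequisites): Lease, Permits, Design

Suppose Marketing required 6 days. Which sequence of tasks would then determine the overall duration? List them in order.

Baseline: Permits→Hiring→Marketing = 11+7+2 = 20 → 20 days.
Marketing lies on that path, so at 6 days the path becomes 24 days.
The critical path is still Permits→Hiring→Marketing; finish is now 24 days.

Permits, Hiring, Marketing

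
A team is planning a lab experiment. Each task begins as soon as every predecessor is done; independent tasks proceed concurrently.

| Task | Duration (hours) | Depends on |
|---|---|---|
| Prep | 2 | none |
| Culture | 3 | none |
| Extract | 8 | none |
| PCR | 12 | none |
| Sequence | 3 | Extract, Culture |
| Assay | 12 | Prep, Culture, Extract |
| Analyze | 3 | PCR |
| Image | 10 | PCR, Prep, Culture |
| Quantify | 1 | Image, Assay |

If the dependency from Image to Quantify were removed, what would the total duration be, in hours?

22

Before: longest chain PCR→Image→Quantify = 12+10+1 = 23, finish 23.
Without Image→Quantify, Quantify's earliest start moves from 22 to 20.
The longest chain is now PCR→Image = 12+10 = 22, so the schedule takes 22 hours.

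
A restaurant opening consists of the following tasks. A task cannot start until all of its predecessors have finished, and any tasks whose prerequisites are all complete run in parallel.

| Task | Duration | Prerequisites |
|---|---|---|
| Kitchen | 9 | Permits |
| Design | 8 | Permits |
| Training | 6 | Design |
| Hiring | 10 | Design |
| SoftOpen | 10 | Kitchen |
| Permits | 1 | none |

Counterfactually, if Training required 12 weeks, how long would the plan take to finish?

21

Critical path before the change: Permits→Kitchen→SoftOpen = 1+9+10 = 20 giving 20 weeks.
Training is off the critical path — its longest chain is 15 weeks, giving 5 of slack.
Now Permits→Design→Training = 1+8+12 = 21 is longest, so the finish becomes 21 weeks.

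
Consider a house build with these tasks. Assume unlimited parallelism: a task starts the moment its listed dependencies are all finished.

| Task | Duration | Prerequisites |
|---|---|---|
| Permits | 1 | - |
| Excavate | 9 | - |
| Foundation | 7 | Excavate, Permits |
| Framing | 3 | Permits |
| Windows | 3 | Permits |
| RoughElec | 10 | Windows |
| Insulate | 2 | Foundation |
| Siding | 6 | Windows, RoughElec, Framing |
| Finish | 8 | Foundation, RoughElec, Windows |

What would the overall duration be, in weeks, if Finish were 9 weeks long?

The binding path is Excavate→Foundation→Finish = 9+7+8 = 24; finish at 24 weeks.
Finish is on the critical path; changing it to 9 makes that path 25 weeks.
The critical path is still Excavate→Foundation→Finish; finish is now 25 weeks.

25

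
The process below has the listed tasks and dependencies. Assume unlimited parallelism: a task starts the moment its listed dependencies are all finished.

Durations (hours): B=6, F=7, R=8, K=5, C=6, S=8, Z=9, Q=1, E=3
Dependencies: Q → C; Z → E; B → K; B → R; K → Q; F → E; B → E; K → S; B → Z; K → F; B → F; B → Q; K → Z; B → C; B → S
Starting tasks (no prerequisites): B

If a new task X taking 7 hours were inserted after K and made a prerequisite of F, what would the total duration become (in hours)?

Originally the project takes 23 hours.
With X inserted, F now waits for max(K, B, X).
New critical path: B→K→X→F→E = 6+5+7+7+3 = 28 ⇒ 28 hours.

28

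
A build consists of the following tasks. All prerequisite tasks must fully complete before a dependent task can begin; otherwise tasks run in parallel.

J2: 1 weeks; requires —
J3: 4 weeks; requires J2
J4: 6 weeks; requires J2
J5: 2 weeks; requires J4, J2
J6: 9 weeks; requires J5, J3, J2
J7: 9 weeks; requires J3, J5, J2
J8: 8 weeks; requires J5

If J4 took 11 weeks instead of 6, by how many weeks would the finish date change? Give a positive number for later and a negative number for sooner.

Actual critical path: J2→J4→J5→J6 = 1+6+2+9 = 18 ⇒ 18 weeks.
Since J4 is critical, the +5 change carries straight to that chain (now 23 weeks).
No other chain overtakes it, so the finish is 23 weeks.
Change in finish: 23 − 18 = +5 weeks.

5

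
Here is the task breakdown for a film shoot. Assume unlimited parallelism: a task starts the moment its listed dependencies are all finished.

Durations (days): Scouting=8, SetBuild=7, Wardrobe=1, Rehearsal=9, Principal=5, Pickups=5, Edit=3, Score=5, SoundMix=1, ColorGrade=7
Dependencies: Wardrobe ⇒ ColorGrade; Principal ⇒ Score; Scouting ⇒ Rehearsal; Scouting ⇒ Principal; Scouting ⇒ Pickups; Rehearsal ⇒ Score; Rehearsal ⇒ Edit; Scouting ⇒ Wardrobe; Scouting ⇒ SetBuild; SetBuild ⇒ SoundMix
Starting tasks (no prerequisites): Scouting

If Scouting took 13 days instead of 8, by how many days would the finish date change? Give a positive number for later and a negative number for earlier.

5

Baseline: Scouting→Rehearsal→Score = 8+9+5 = 22 → 22 days.
Since Scouting is critical, the +5 change carries straight to that chain (now 27 days).
No other chain overtakes it, so the finish is 27 days.
Change in finish: 27 − 22 = +5 days.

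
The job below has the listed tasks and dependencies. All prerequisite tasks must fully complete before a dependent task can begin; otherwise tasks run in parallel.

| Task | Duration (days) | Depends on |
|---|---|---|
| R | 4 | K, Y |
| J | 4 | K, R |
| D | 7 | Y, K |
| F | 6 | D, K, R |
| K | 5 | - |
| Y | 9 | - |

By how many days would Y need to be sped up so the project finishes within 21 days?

1

Current finish: 22 days; target: 21.
Y is on every critical path, so each day cut from Y cuts the finish by one (this holds down to a finish of 18).
Need 22 − 21 = 1 day off Y → Y becomes 8 days, finish becomes 21.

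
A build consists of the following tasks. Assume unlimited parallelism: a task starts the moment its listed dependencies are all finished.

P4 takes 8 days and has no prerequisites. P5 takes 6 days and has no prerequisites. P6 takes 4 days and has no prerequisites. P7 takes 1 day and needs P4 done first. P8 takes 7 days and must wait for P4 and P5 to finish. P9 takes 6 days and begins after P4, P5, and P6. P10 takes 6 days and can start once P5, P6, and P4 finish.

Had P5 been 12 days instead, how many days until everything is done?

19

The binding path is P4→P8 = 8+7 = 15; finish at 15 days.
P5 has 2 days of float (longest path through it is 13).
New critical path: P5→P8 = 12+7 = 19 ⇒ 19 days.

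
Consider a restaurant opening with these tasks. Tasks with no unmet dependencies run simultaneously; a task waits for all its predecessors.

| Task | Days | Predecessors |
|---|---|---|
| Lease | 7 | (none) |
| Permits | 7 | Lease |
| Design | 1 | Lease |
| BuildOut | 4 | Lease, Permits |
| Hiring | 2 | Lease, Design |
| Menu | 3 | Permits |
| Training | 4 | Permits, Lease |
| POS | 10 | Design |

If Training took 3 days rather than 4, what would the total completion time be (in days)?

Actual critical path: Lease→Permits→Training = 7+7+4 = 18 ⇒ 18 days.
Training is on the critical path; changing it to 3 makes that path 17 days.
The binding chain switches to Lease→Permits→BuildOut = 7+7+4 = 18; finish 18 days.

18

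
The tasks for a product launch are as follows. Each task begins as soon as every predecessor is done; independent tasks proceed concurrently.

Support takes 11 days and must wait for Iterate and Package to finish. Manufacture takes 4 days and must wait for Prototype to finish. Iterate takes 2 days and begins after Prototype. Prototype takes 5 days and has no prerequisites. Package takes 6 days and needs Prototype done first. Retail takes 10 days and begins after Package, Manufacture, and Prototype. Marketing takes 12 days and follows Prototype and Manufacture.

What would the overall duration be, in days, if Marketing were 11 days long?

22

As given, the longest chain is Prototype→Package→Support = 5+6+11 = 22, so the finish is 22 days.
The longest path through Marketing is only 21 days, so Marketing has float 1.
That remains the longest chain; total 22 days.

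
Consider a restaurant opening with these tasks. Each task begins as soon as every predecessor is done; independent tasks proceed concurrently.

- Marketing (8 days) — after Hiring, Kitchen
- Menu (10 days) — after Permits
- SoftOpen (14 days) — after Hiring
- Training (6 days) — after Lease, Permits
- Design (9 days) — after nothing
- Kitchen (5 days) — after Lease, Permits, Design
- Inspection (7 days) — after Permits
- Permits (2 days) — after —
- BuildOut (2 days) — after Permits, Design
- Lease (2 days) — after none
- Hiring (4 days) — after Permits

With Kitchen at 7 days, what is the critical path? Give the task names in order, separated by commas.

Design, Kitchen, Marketing

The binding path is Design→Kitchen→Marketing = 9+5+8 = 22; finish at 22 days.
Since Kitchen is critical, the +2 change carries straight to that chain (now 24 days).
That remains the longest chain; total 24 days.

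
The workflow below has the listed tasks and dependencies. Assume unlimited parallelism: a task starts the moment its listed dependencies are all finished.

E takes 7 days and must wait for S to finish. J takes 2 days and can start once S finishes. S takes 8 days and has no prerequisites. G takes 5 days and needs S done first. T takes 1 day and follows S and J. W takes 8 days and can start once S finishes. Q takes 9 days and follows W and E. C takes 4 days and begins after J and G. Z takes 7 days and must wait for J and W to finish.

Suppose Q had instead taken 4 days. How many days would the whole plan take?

23

As given, the longest chain is S→W→Q = 8+8+9 = 25, so the finish is 25 days.
Q lies on that path, so at 4 days the path becomes 20 days.
New critical path: S→W→Z = 8+8+7 = 23 ⇒ 23 days.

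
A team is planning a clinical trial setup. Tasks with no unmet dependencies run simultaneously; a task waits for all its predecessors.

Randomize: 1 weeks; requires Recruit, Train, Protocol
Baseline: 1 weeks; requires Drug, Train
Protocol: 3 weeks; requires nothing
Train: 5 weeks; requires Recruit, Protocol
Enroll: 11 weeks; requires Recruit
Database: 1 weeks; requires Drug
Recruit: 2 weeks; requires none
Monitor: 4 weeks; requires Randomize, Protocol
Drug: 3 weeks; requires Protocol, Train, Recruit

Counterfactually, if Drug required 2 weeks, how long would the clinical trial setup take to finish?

The binding path is Protocol→Train→Randomize→Monitor = 3+5+1+4 = 13; finish at 13 weeks.
Drug is off the critical path — its longest chain is 12 weeks, giving 1 of slack.
That remains the longest chain; total 13 weeks.

13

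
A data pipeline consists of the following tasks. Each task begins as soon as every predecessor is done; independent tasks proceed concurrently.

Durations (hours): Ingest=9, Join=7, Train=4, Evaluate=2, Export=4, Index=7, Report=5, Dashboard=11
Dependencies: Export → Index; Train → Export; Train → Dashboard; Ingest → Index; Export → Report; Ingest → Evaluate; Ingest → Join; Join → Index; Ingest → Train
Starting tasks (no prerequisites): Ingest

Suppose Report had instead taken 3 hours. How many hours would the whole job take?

24

Baseline: Ingest→Train→Export→Index = 9+4+4+7 = 24 → 24 hours.
Report is off the critical path — its longest chain is 22 hours, giving 2 of slack.
No other chain overtakes it, so the finish is 24 hours.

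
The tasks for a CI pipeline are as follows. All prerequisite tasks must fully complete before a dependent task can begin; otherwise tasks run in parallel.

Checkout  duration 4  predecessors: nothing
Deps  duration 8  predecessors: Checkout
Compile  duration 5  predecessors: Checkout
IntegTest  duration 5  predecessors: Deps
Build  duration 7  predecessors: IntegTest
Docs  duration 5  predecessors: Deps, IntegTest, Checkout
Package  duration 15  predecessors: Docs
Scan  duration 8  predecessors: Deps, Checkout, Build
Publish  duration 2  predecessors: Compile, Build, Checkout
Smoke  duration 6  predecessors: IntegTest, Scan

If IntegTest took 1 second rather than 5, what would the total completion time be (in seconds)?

34

Actual critical path: Checkout→Deps→IntegTest→Build→Scan→Smoke = 4+8+5+7+8+6 = 38 ⇒ 38 seconds.
IntegTest is on the critical path; changing it to 1 makes that path 34 seconds.
That remains the longest chain; total 34 seconds.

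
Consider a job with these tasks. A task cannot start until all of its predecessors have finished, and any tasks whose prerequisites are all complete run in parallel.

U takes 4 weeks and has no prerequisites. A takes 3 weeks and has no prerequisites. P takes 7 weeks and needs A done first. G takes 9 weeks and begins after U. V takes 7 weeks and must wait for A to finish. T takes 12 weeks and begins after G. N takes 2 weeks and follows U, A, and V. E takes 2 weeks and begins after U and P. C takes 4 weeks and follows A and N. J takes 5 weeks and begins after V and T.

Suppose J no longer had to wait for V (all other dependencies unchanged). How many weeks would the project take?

30

Original critical path: U→G→T→J = 4+9+12+5 = 30 ⇒ 30 weeks.
Dropping V→J doesn't change J's earliest start (25); another predecessor still binds.
After: U→G→T→J = 4+9+12+5 = 30 → 30 weeks.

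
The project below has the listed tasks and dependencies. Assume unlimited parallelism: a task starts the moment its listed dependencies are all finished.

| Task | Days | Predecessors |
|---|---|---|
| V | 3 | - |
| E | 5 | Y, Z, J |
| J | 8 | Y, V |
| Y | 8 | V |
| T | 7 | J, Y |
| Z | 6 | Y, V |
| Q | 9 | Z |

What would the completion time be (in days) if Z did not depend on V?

26

With the dependency in place, V→Y→Z→Q = 3+8+6+9 = 26 sets the finish at 26 days.
Dropping V→Z doesn't change Z's earliest start (11); another predecessor still binds.
After: V→Y→Z→Q = 3+8+6+9 = 26 → 26 days.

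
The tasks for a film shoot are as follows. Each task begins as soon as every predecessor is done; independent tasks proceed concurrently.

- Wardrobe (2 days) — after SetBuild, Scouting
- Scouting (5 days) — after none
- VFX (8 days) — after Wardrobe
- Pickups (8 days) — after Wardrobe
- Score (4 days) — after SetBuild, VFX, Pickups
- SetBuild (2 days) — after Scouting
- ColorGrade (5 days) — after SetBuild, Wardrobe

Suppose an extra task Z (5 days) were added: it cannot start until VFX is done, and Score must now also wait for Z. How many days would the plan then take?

26

Originally the plan takes 21 days.
With Z inserted, Score now waits for max(SetBuild, VFX, Pickups, Z).
New critical path: Scouting→SetBuild→Wardrobe→VFX→Z→Score = 5+2+2+8+5+4 = 26 ⇒ 26 days.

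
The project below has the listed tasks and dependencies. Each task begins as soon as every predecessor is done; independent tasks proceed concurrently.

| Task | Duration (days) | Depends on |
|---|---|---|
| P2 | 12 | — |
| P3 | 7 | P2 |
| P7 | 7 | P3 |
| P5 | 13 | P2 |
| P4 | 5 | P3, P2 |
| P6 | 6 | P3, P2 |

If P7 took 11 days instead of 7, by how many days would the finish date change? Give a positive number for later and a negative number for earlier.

As given, the longest chain is P2→P3→P7 = 12+7+7 = 26, so the finish is 26 days.
P7 is on the critical path; changing it to 11 makes that path 30 days.
That remains the longest chain; total 30 days.
Change in finish: 30 − 26 = +4 days.

4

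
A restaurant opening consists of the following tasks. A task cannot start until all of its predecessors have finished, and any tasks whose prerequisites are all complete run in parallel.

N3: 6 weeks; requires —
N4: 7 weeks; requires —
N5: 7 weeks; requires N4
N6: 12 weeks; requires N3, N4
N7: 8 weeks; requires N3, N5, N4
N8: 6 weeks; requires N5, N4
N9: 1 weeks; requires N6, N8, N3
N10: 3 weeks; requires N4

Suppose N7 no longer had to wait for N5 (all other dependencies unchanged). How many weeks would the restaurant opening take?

With the dependency in place, N4→N5→N7 = 7+7+8 = 22 sets the finish at 22 weeks.
Without N5→N7, N7's earliest start moves from 14 to 7.
After: N4→N5→N8→N9 = 7+7+6+1 = 21 → 21 weeks.

21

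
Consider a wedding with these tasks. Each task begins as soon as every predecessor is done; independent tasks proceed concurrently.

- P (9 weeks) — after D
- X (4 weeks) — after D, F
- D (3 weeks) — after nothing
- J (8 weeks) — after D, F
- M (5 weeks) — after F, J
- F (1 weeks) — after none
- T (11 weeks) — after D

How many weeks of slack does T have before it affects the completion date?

2

The longest chain is D→J→M = 3+8+5 = 16; overall finish 16 weeks.
Longest path through T: 14 weeks (earliest finish 14, latest finish 16).
Slack of T = 5 − 3 = 2 weeks.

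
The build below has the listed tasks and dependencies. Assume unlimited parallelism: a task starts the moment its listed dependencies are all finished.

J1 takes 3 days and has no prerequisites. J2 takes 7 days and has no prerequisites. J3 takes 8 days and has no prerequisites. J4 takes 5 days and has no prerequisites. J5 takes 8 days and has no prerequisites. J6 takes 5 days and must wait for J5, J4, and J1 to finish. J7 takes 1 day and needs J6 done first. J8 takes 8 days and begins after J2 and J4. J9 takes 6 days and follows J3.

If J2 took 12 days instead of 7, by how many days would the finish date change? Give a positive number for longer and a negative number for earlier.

Critical path before the change: J2→J8 = 7+8 = 15 giving 15 days.
J2 is on the critical path; changing it to 12 makes that path 20 days.
No other chain overtakes it, so the finish is 20 days.
Change in finish: 20 − 15 = +5 days.

5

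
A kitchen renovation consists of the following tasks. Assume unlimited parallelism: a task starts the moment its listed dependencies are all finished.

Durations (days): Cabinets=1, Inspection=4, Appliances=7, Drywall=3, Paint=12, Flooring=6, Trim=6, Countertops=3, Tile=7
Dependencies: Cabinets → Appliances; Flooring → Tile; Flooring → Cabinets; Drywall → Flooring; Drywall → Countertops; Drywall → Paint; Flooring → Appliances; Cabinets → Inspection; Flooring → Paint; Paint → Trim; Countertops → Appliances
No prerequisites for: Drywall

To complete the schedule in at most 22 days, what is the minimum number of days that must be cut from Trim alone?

Current finish: 27 days; target: 22.
Trim is on every critical path, so each day cut from Trim cuts the finish by one (this holds down to a finish of 22).
Need 27 − 22 = 5 days off Trim → Trim becomes 1 day, finish becomes 22.

5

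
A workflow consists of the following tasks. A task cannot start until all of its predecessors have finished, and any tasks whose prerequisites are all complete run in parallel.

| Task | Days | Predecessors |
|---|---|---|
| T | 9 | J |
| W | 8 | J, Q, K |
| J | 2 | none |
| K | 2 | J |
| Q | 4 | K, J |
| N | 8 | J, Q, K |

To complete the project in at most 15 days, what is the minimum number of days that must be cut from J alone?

1

Current finish: 16 days; target: 15.
J is on every critical path, so each day cut from J cuts the finish by one (this holds down to a finish of 15).
Need 16 − 15 = 1 day off J → J becomes 1 day, finish becomes 15.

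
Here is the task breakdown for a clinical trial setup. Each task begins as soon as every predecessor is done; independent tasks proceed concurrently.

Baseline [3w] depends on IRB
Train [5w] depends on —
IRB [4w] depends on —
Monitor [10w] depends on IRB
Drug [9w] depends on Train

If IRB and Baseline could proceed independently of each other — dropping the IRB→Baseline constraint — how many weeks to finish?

14

Original critical path: IRB→Monitor = 4+10 = 14 ⇒ 14 weeks.
Without IRB→Baseline, Baseline's earliest start moves from 4 to 0.
The longest chain is now IRB→Monitor = 4+10 = 14, so the plan takes 14 weeks.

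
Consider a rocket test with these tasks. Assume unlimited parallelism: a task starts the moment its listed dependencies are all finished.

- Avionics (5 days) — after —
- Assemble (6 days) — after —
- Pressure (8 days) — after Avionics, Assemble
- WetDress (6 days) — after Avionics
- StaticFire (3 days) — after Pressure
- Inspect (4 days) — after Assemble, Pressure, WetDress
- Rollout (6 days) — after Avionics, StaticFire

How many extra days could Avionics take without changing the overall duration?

1

Assemble→Pressure→StaticFire→Rollout = 6+8+3+6 = 23 sets the makespan at 23 days.
The longest chain containing Avionics totals 22 days.
Float = 23 − 22 = 1.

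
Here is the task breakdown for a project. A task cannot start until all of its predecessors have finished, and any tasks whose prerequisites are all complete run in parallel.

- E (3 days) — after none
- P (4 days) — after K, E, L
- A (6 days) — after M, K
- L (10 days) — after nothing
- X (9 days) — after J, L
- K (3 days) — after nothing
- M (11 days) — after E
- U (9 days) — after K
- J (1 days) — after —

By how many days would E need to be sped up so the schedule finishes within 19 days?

Current finish: 20 days; target: 19.
E is on every critical path, so each day cut from E cuts the finish by one (this holds down to a finish of 19).
Need 20 − 19 = 1 day off E → E becomes 2 days, finish becomes 19.

1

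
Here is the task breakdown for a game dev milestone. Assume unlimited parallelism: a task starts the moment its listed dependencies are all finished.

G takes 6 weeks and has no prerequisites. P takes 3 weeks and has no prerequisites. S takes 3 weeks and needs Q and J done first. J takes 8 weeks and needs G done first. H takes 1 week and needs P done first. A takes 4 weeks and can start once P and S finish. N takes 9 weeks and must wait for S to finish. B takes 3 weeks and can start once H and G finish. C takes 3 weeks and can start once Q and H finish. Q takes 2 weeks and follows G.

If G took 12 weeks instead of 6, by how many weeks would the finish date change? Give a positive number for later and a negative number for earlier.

6

Baseline: G→J→S→N = 6+8+3+9 = 26 → 26 weeks.
Since G is critical, the +6 change carries straight to that chain (now 32 weeks).
The critical path is still G→J→S→N; finish is now 32 weeks.
Change in finish: 32 − 26 = +6 weeks.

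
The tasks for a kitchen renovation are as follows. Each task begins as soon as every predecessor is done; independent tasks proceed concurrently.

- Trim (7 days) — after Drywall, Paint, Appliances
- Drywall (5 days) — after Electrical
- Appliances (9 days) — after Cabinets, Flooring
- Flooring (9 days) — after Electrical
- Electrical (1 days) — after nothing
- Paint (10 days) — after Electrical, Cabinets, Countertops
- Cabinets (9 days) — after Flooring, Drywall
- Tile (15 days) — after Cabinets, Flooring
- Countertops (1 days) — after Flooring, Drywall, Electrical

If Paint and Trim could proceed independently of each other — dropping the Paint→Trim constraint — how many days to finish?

Original critical path: Electrical→Flooring→Cabinets→Paint→Trim = 1+9+9+10+7 = 36 ⇒ 36 days.
Without Paint→Trim, Trim's earliest start moves from 29 to 28.
After: Electrical→Flooring→Cabinets→Appliances→Trim = 1+9+9+9+7 = 35 → 35 days.

35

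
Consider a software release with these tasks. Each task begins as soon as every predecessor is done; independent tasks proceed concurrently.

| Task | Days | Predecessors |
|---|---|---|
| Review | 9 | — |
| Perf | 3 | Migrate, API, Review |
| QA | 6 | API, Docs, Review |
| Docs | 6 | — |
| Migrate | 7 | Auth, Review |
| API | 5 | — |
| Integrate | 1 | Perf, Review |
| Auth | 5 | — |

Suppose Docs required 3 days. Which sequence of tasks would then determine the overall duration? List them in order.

Review, Migrate, Perf, Integrate

Baseline: Review→Migrate→Perf→Integrate = 9+7+3+1 = 20 → 20 days.
The longest path through Docs is only 12 days, so Docs has float 8.
No other chain overtakes it, so the finish is 20 days.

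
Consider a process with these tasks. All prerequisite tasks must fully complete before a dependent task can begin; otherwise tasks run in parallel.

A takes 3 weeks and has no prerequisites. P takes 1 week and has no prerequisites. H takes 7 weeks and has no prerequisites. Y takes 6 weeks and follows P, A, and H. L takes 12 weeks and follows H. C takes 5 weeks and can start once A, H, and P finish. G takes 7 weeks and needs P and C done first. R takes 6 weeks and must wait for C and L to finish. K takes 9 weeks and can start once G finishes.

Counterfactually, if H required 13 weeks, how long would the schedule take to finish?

Baseline: H→C→G→K = 7+5+7+9 = 28 → 28 weeks.
H lies on that path, so at 13 weeks the path becomes 34 weeks.
No other chain overtakes it, so the finish is 34 weeks.

34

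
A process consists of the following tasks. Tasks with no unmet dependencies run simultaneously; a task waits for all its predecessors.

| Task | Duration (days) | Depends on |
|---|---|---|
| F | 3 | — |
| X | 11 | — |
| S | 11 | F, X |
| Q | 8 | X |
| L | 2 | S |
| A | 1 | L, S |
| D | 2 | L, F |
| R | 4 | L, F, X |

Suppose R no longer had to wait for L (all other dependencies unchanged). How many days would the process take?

Before: longest chain X→S→L→R = 11+11+2+4 = 28, finish 28.
Without L→R, R's earliest start moves from 24 to 11.
After: X→S→L→D = 11+11+2+2 = 26 → 26 days.

26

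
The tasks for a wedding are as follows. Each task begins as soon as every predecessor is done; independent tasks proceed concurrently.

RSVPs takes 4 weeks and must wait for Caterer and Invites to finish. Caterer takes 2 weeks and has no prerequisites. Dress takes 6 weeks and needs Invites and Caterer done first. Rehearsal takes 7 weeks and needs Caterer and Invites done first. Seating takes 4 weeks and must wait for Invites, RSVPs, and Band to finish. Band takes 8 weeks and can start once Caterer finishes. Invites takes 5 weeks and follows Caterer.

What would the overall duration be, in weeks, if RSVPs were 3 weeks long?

14

Actual critical path: Caterer→Invites→RSVPs→Seating = 2+5+4+4 = 15 ⇒ 15 weeks.
RSVPs lies on that path, so at 3 weeks the path becomes 14 weeks.
The critical path is still Caterer→Invites→RSVPs→Seating; finish is now 14 weeks.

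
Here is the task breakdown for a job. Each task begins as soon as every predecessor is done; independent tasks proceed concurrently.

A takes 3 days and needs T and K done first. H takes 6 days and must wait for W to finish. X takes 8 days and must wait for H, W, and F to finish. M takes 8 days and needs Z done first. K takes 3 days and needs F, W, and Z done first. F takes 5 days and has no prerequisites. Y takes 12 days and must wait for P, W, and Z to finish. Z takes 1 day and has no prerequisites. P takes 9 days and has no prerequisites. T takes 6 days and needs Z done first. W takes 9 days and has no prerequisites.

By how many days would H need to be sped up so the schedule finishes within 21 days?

Current finish: 23 days; target: 21.
H is on every critical path, so each day cut from H cuts the finish by one (this holds down to a finish of 21).
Need 23 − 21 = 2 days off H → H becomes 4 days, finish becomes 21.

2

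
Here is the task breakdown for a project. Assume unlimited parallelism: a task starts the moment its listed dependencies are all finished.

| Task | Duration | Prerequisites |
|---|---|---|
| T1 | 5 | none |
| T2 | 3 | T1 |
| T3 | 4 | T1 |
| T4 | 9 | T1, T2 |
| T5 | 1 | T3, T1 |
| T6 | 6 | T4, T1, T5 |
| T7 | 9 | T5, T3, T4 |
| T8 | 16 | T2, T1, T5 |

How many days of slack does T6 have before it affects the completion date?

3

T1→T2→T4→T7 = 5+3+9+9 = 26 sets the makespan at 26 days.
T6 finishes as early as 23 and must finish by 26.
So T6 can slip 26 − 23 = 3 days.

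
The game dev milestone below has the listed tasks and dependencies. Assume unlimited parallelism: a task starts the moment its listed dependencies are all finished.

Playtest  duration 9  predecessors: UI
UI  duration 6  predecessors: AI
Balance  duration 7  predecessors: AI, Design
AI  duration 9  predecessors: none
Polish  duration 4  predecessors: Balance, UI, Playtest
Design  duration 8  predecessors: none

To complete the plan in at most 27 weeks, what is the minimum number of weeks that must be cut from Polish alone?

Current finish: 28 weeks; target: 27.
Polish is on every critical path, so each week cut from Polish cuts the finish by one (this holds down to a finish of 25).
Need 28 − 27 = 1 week off Polish → Polish becomes 3 weeks, finish becomes 27.

1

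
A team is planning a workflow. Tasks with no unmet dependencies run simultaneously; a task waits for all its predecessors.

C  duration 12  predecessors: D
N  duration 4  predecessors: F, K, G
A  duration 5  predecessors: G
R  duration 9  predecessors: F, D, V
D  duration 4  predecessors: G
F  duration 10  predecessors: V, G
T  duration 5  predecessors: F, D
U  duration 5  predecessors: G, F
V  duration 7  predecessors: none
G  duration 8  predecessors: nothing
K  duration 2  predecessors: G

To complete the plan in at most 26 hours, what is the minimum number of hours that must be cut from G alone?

Current finish: 27 hours; target: 26.
G is on every critical path, so each hour cut from G cuts the finish by one (this holds down to a finish of 26).
Need 27 − 26 = 1 hour off G → G becomes 7 hours, finish becomes 26.

1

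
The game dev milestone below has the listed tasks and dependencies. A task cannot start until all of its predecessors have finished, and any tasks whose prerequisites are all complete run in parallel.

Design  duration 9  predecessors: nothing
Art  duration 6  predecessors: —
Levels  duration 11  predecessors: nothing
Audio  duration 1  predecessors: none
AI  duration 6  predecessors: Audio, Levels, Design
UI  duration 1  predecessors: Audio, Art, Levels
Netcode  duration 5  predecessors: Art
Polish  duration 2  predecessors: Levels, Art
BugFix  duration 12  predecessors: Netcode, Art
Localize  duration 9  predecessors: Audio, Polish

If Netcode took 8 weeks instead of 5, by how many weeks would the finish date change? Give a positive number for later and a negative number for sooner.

The binding path is Art→Netcode→BugFix = 6+5+12 = 23; finish at 23 weeks.
Since Netcode is critical, the +3 change carries straight to that chain (now 26 weeks).
That remains the longest chain; total 26 weeks.
Change in finish: 26 − 23 = +3 weeks.

3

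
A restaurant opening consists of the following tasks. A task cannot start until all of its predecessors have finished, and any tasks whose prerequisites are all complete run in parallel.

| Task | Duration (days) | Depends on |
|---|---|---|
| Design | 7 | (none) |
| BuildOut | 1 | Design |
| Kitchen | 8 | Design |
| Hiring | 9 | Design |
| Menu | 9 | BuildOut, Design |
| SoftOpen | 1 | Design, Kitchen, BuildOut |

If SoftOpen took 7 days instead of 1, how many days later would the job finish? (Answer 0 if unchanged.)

5

Actual critical path: Design→BuildOut→Menu = 7+1+9 = 17 ⇒ 17 days.
SoftOpen has 1 day of float (longest path through it is 16).
New critical path: Design→Kitchen→SoftOpen = 7+8+7 = 22 ⇒ 22 days.
Change in finish: 22 − 17 = +5 days.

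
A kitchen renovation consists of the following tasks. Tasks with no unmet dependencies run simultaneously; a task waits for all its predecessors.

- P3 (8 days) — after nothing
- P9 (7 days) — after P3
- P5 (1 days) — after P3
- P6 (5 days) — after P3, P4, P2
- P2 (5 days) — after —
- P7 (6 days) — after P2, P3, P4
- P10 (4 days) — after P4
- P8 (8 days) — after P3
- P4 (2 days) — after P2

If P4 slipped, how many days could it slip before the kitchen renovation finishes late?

3

P3→P8 = 8+8 = 16 sets the makespan at 16 days.
The longest chain containing P4 totals 13 days.
Slack of P4 = 8 − 5 = 3 days.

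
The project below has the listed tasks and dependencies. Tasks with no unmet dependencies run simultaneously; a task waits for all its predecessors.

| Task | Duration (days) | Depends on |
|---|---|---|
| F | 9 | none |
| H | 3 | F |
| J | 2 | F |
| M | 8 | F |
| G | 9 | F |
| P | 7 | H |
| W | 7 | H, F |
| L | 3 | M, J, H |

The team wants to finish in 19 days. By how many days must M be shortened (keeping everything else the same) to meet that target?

Current finish: 20 days; target: 19.
M is on every critical path, so each day cut from M cuts the finish by one (this holds down to a finish of 19).
Need 20 − 19 = 1 day off M → M becomes 7 days, finish becomes 19.

1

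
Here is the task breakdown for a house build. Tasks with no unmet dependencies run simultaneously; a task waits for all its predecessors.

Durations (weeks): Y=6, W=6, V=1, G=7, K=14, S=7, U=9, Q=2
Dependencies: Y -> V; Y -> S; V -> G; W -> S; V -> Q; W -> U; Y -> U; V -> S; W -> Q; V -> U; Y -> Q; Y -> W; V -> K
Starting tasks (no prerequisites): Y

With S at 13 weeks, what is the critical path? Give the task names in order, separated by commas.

As given, the longest chain is Y→W→U = 6+6+9 = 21, so the finish is 21 weeks.
The longest path through S is only 19 weeks, so S has float 2.
The binding chain switches to Y→W→S = 6+6+13 = 25; finish 25 weeks.

Y, W, S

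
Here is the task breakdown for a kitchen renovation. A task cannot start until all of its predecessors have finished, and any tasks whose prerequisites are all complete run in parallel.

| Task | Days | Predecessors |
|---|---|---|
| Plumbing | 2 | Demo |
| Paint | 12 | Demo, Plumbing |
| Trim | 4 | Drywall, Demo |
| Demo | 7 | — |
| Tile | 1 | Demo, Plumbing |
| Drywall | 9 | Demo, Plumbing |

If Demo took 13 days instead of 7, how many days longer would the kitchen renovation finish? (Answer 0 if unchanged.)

As given, the longest chain is Demo→Plumbing→Drywall→Trim = 7+2+9+4 = 22, so the finish is 22 days.
Demo is on the critical path; changing it to 13 makes that path 28 days.
No other chain overtakes it, so the finish is 28 days.
Change in finish: 28 − 22 = +6 days.

6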